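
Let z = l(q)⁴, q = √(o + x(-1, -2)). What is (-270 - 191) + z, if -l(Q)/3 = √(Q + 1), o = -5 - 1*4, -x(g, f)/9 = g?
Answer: -380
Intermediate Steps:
x(g, f) = -9*g
o = -9 (o = -5 - 4 = -9)
q = 0 (q = √(-9 - 9*(-1)) = √(-9 + 9) = √0 = 0)
l(Q) = -3*√(1 + Q) (l(Q) = -3*√(Q + 1) = -3*√(1 + Q))
z = 81 (z = (-3*√(1 + 0))⁴ = (-3*√1)⁴ = (-3*1)⁴ = (-3)⁴ = 81)
(-270 - 191) + z = (-270 - 191) + 81 = -461 + 81 = -380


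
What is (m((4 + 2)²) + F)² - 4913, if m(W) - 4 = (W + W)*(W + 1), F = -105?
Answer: 6564056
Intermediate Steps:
m(W) = 4 + 2*W*(1 + W) (m(W) = 4 + (W + W)*(W + 1) = 4 + (2*W)*(1 + W) = 4 + 2*W*(1 + W))
(m((4 + 2)²) + F)² - 4913 = ((4 + 2*(4 + 2)² + 2*((4 + 2)²)²) - 105)² - 4913 = ((4 + 2*6² + 2*(6²)²) - 105)² - 4913 = ((4 + 2*36 + 2*36²) - 105)² - 4913 = ((4 + 72 + 2*1296) - 105)² - 4913 = ((4 + 72 + 2592) - 105)² - 4913 = (2668 - 105)² - 4913 = 2563² - 4913 = 6568969 - 4913 = 6564056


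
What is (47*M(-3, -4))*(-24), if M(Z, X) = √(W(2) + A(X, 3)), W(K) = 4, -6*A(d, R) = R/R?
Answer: -188*√138 ≈ -2208.5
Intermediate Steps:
A(d, R) = -⅙ (A(d, R) = -R/(6*R) = -⅙*1 = -⅙)
M(Z, X) = √138/6 (M(Z, X) = √(4 - ⅙) = √(23/6) = √138/6)
(47*M(-3, -4))*(-24) = (47*(√138/6))*(-24) = (47*√138/6)*(-24) = -188*√138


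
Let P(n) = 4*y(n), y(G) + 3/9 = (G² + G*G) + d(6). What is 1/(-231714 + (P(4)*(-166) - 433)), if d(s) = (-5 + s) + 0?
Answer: -3/761513 ≈ -3.9395e-6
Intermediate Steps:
d(s) = -5 + s
y(G) = ⅔ + 2*G² (y(G) = -⅓ + ((G² + G*G) + (-5 + 6)) = -⅓ + ((G² + G²) + 1) = -⅓ + (2*G² + 1) = -⅓ + (1 + 2*G²) = ⅔ + 2*G²)
P(n) = 8/3 + 8*n² (P(n) = 4*(⅔ + 2*n²) = 8/3 + 8*n²)
1/(-231714 + (P(4)*(-166) - 433)) = 1/(-231714 + ((8/3 + 8*4²)*(-166) - 433)) = 1/(-231714 + ((8/3 + 8*16)*(-166) - 433)) = 1/(-231714 + ((8/3 + 128)*(-166) - 433)) = 1/(-231714 + ((392/3)*(-166) - 433)) = 1/(-231714 + (-65072/3 - 433)) = 1/(-231714 - 66371/3) = 1/(-761513/3) = -3/761513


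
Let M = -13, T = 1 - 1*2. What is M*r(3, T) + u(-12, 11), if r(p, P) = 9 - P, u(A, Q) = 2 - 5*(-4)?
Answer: -108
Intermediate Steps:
u(A, Q) = 22 (u(A, Q) = 2 + 20 = 22)
T = -1 (T = 1 - 2 = -1)
M*r(3, T) + u(-12, 11) = -13*(9 - 1*(-1)) + 22 = -13*(9 + 1) + 22 = -13*10 + 22 = -130 + 22 = -108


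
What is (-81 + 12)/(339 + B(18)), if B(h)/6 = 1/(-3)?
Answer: -69/337 ≈ -0.20475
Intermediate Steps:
B(h) = -2 (B(h) = 6/(-3) = 6*(-1/3) = -2)
(-81 + 12)/(339 + B(18)) = (-81 + 12)/(339 - 2) = -69/337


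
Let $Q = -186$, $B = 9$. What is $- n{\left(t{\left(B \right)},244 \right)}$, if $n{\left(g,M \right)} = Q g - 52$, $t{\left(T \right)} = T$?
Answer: $1726$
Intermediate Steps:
$n{\left(g,M \right)} = -52 - 186 g$ ($n{\left(g,M \right)} = - 186 g - 52 = -52 - 186 g$)
$- n{\left(t{\left(B \right)},244 \right)} = - (-52 - 1674) = \left(-1\right) \left(-1726\right) = 1726$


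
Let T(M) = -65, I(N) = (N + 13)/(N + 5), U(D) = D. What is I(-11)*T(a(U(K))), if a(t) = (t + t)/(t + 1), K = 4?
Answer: 65/3 ≈ 21.667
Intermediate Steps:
a(t) = 2*t/(1 + t) (a(t) = (2*t)/(1 + t) = 2*t/(1 + t))
I(N) = (13 + N)/(5 + N)
I(-11)*T(a(U(K))) = ((13 - 11)/(5 - 11))*(-65) = (2/(-6))*(-65) = -1/6*2*(-65) = -1/3*(-65) = 65/3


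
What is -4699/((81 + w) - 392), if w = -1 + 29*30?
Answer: -4699/558 ≈ -8.4211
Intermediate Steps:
w = 869 (w = -1 + 870 = 869)
-4699/((81 + w) - 392) = -4699/((81 + 869) - 392) = -4699/(950 - 392) = -4699/558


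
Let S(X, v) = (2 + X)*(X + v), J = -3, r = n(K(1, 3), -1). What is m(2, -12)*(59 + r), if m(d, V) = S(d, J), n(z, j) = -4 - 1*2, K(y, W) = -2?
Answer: -212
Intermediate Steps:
n(z, j) = -6 (n(z, j) = -4 - 2 = -6)
r = -6
m(d, V) = -6 + d² - d (m(d, V) = d² + 2*d + 2*(-3) + d*(-3) = d² + 2*d - 6 - 3*d = -6 + d² - d)
m(2, -12)*(59 + r) = (-6 + 2² - 1*2)*(59 - 6) = (-6 + 4 - 2)*53 = -4*53 = -212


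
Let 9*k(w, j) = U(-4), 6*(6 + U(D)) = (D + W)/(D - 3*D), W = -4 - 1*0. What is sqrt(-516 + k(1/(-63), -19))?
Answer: I*sqrt(167406)/18 ≈ 22.731*I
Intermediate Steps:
W = -4 (W = -4 + 0 = -4)
U(D) = -6 - (-4 + D)/(12*D) (U(D) = -6 + ((D - 4)/(D - 3*D))/6 = -6 + ((-4 + D)/((-2*D)))/6 = -6 + ((-4 + D)*(-1/(2*D)))/6 = -6 + (-(-4 + D)/(2*D))/6 = -6 - (-4 + D)/(12*D))
k(w, j) = -37/54 (k(w, j) = ((1/12)*(4 - 73*(-4))/(-4))/9 = ((1/12)*(-1/4)*(4 + 292))/9 = ((1/12)*(-1/4)*296)/9 = (1/9)*(-37/6) = -37/54)
sqrt(-516 + k(1/(-63), -19)) = sqrt(-516 - 37/54) = sqrt(-27901/54) = I*sqrt(167406)/18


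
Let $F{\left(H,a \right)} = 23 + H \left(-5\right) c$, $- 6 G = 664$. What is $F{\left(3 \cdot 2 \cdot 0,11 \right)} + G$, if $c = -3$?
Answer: $- \frac{263}{3} \approx -87.667$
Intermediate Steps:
$G = - \frac{332}{3}$ ($G = \left(- \frac{1}{6}\right) 664 = - \frac{332}{3} \approx -110.67$)
$F{\left(H,a \right)} = 23 + 15 H$ ($F{\left(H,a \right)} = 23 + H \left(-5\right) \left(-3\right) = 23 + - 5 H \left(-3\right) = 23 + 15 H$)
$F{\left(3 \cdot 2 \cdot 0,11 \right)} + G = \left(23 + 15 \cdot 3 \cdot 2 \cdot 0\right) - \frac{332}{3} = \left(23 + 15 \cdot 6 \cdot 0\right) - \frac{332}{3} = \left(23 + 15 \cdot 0\right) - \frac{332}{3} = \left(23 + 0\right) - \frac{332}{3} = 23 - \frac{332}{3} = - \frac{263}{3}$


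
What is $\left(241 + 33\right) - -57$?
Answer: $331$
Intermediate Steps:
$\left(241 + 33\right) - -57 = 274 + \left(-81 + 138\right) = 274 + 57 = 331$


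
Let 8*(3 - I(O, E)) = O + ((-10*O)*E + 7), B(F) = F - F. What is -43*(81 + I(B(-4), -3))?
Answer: -28595/8 ≈ -3574.4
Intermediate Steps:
B(F) = 0
I(O, E) = 17/8 - O/8 + 5*E*O/4 (I(O, E) = 3 - (O + ((-10*O)*E + 7))/8 = 3 - (O + (-10*E*O + 7))/8 = 3 - (O + (7 - 10*E*O))/8 = 3 - (7 + O - 10*E*O)/8 = 3 + (-7/8 - O/8 + 5*E*O/4) = 17/8 - O/8 + 5*E*O/4)
-43*(81 + I(B(-4), -3)) = -43*(81 + (17/8 - 1/8*0 + (5/4)*(-3)*0)) = -43*(81 + (17/8 + 0 + 0)) = -43*(81 + 17/8) = -43*665/8 = -28595/8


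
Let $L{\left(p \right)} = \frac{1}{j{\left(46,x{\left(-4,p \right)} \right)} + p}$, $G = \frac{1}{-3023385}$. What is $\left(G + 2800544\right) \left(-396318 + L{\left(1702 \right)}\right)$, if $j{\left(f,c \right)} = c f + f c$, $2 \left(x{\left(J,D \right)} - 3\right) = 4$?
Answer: $- \frac{1450993065216654572417}{1307311674} \approx -1.1099 \cdot 10^{12}$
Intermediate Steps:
$x{\left(J,D \right)} = 5$ ($x{\left(J,D \right)} = 3 + \frac{1}{2} \cdot 4 = 3 + 2 = 5$)
$G = - \frac{1}{3023385} \approx -3.3076 \cdot 10^{-7}$
$j{\left(f,c \right)} = 2 c f$ ($j{\left(f,c \right)} = c f + c f = 2 c f$)
$L{\left(p \right)} = \frac{1}{460 + p}$ ($L{\left(p \right)} = \frac{1}{2 \cdot 5 \cdot 46 + p} = \frac{1}{460 + p}$)
$\left(G + 2800544\right) \left(-396318 + L{\left(1702 \right)}\right) = \left(- \frac{1}{3023385} + 2800544\right) \left(-396318 + \frac{1}{460 + 1702}\right) = \frac{8467122721439 \left(-396318 + \frac{1}{2162}\right)}{3023385} = \frac{8467122721439}{3023385} \left(- \frac{856839515}{2162}\right) = - \frac{1450993065216654572417}{1307311674}$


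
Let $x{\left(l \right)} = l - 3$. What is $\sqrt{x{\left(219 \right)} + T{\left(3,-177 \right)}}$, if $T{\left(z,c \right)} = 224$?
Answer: $2 \sqrt{110} \approx 20.976$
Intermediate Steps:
$x{\left(l \right)} = -3 + l$ ($x{\left(l \right)} = l - 3 = -3 + l$)
$\sqrt{x{\left(219 \right)} + T{\left(3,-177 \right)}} = \sqrt{\left(-3 + 219\right) + 224} = \sqrt{216 + 224} = \sqrt{440} = 2 \sqrt{110}$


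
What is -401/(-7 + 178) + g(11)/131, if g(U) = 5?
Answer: -51676/22401 ≈ -2.3069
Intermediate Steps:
-401/(-7 + 178) + g(11)/131 = -401/(-7 + 178) + 5/131 = -401/171 + 5*(1/131) = -401*1/171 + 5/131 = -401/171 + 5/131 = -51676/22401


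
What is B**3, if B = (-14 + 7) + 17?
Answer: 1000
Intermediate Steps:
B = 10 (B = -7 + 17 = 10)
B**3 = 10**3 = 1000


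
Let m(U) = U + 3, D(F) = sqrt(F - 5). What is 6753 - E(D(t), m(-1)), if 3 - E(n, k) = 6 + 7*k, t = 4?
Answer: 6770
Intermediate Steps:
D(F) = sqrt(-5 + F)
m(U) = 3 + U
E(n, k) = -3 - 7*k (E(n, k) = 3 - (6 + 7*k) = 3 + (-6 - 7*k) = -3 - 7*k)
6753 - E(D(t), m(-1)) = 6753 - (-3 - 7*(3 - 1)) = 6753 - (-3 - 7*2) = 6753 - (-3 - 14) = 6753 - 1*(-17) = 6753 + 17 = 6770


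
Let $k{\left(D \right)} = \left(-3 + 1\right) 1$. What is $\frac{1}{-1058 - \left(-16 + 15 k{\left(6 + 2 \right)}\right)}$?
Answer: $- \frac{1}{1012} \approx -0.00098814$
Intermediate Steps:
$k{\left(D \right)} = -2$ ($k{\left(D \right)} = \left(-2\right) 1 = -2$)
$\frac{1}{-1058 - \left(-16 + 15 k{\left(6 + 2 \right)}\right)} = \frac{1}{-1058 + \left(16 - -30\right)} = \frac{1}{-1058 + \left(16 + 30\right)} = \frac{1}{-1058 + 46} = \frac{1}{-1012} = - \frac{1}{1012}$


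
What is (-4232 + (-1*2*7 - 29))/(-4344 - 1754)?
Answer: 4275/6098 ≈ 0.70105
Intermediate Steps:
(-4232 + (-1*2*7 - 29))/(-4344 - 1754) = (-4232 + (-2*7 - 29))/(-6098) = (-4232 + (-14 - 29))*(-1/6098) = (-4232 - 43)*(-1/6098) = -4275*(-1/6098) = 4275/6098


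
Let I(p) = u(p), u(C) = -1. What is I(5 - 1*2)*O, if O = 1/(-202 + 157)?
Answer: 1/45 ≈ 0.022222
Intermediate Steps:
I(p) = -1
O = -1/45 (O = 1/(-45) = -1/45 ≈ -0.022222)
I(5 - 1*2)*O = -1*(-1/45) = 1/45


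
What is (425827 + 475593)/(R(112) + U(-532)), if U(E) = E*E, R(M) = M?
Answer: 225355/70784 ≈ 3.1837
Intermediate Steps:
U(E) = E**2
(425827 + 475593)/(R(112) + U(-532)) = (425827 + 475593)/(112 + (-532)**2) = 901420/(112 + 283024) = 901420/283136 = 901420*(1/283136) = 225355/70784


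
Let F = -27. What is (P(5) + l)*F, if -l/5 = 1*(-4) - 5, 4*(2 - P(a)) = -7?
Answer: -5265/4 ≈ -1316.3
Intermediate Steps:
P(a) = 15/4 (P(a) = 2 - ¼*(-7) = 2 + 7/4 = 15/4)
l = 45 (l = -5*(1*(-4) - 5) = -5*(-4 - 5) = -5*(-9) = 45)
(P(5) + l)*F = (15/4 + 45)*(-27) = (195/4)*(-27) = -5265/4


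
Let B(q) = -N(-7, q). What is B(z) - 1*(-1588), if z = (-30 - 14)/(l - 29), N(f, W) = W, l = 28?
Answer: 1544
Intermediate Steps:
z = 44 (z = (-30 - 14)/(28 - 29) = -44/(-1) = -44*(-1) = 44)
B(q) = -q
B(z) - 1*(-1588) = -1*44 - 1*(-1588) = -44 + 1588 = 1544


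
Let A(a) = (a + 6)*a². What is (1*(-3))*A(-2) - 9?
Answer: -57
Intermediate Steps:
A(a) = a²*(6 + a) (A(a) = (6 + a)*a² = a²*(6 + a))
(1*(-3))*A(-2) - 9 = (1*(-3))*((-2)²*(6 - 2)) - 9 = -12*4 - 9 = -3*16 - 9 = -48 - 9 = -57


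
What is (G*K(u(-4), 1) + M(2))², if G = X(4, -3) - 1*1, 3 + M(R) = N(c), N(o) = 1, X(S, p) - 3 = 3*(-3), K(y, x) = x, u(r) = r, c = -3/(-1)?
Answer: 81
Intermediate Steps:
c = 3 (c = -3*(-1) = 3)
X(S, p) = -6 (X(S, p) = 3 + 3*(-3) = 3 - 9 = -6)
M(R) = -2 (M(R) = -3 + 1 = -2)
G = -7 (G = -6 - 1*1 = -6 - 1 = -7)
(G*K(u(-4), 1) + M(2))² = (-7*1 - 2)² = (-7 - 2)² = (-9)² = 81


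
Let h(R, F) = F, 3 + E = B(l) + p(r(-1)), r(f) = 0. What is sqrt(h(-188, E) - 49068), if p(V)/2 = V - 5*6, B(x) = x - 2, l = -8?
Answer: I*sqrt(49141) ≈ 221.68*I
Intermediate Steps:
B(x) = -2 + x
p(V) = -60 + 2*V (p(V) = 2*(V - 5*6) = 2*(V - 30) = 2*(-30 + V) = -60 + 2*V)
E = -73 (E = -3 + ((-2 - 8) + (-60 + 2*0)) = -3 + (-10 + (-60 + 0)) = -3 + (-10 - 60) = -3 - 70 = -73)
sqrt(h(-188, E) - 49068) = sqrt(-73 - 49068) = sqrt(-49141) = I*sqrt(49141)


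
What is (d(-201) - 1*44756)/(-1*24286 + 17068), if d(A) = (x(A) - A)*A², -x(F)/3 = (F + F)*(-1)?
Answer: 40647761/7218 ≈ 5631.4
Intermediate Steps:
x(F) = 6*F (x(F) = -3*(F + F)*(-1) = -3*2*F*(-1) = -(-6)*F = 6*F)
d(A) = 5*A³ (d(A) = (6*A - A)*A² = (5*A)*A² = 5*A³)
(d(-201) - 1*44756)/(-1*24286 + 17068) = (5*(-201)³ - 1*44756)/(-1*24286 + 17068) = (5*(-8120601) - 44756)/(-24286 + 17068) = (-40603005 - 44756)/(-7218) = -40647761*(-1/7218) = 40647761/7218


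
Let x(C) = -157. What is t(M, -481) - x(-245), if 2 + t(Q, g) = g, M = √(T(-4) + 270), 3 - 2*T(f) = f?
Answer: -326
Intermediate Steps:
T(f) = 3/2 - f/2
M = √1094/2 (M = √((3/2 - ½*(-4)) + 270) = √((3/2 + 2) + 270) = √(7/2 + 270) = √(547/2) = √1094/2 ≈ 16.538)
t(Q, g) = -2 + g
t(M, -481) - x(-245) = (-2 - 481) - 1*(-157) = -483 + 157 = -326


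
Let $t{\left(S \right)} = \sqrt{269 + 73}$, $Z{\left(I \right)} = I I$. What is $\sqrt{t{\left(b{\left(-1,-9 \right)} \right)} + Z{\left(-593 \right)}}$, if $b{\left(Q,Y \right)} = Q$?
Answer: $\sqrt{351649 + 3 \sqrt{38}} \approx 593.02$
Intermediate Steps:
$Z{\left(I \right)} = I^{2}$
$t{\left(S \right)} = 3 \sqrt{38}$ ($t{\left(S \right)} = \sqrt{342} = 3 \sqrt{38}$)
$\sqrt{t{\left(b{\left(-1,-9 \right)} \right)} + Z{\left(-593 \right)}} = \sqrt{3 \sqrt{38} + \left(-593\right)^{2}} = \sqrt{3 \sqrt{38} + 351649} = \sqrt{351649 + 3 \sqrt{38}}$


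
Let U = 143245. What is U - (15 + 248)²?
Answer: 74076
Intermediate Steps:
U - (15 + 248)² = 143245 - (15 + 248)² = 143245 - 1*263² = 143245 - 1*69169 = 143245 - 69169 = 74076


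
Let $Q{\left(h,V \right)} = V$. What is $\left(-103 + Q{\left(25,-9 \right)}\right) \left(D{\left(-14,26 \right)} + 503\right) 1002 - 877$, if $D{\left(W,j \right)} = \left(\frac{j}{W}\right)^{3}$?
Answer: $- \frac{2730805597}{49} \approx -5.5731 \cdot 10^{7}$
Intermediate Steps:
$D{\left(W,j \right)} = \frac{j^{3}}{W^{3}}$
$\left(-103 + Q{\left(25,-9 \right)}\right) \left(D{\left(-14,26 \right)} + 503\right) 1002 - 877 = \left(-103 - 9\right) \left(\frac{26^{3}}{-2744} + 503\right) 1002 - 877 = - 112 \left(\left(- \frac{1}{2744}\right) 17576 + 503\right) 1002 - 877 = - 112 \left(- \frac{2197}{343} + 503\right) 1002 - 877 = \left(-112\right) \frac{170332}{343} \cdot 1002 - 877 = \left(- \frac{2725312}{49}\right) 1002 - 877 = - \frac{2730762624}{49} - 877 = - \frac{2730805597}{49}$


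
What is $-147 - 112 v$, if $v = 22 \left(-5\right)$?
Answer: $12173$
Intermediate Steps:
$v = -110$
$-147 - 112 v = -147 - -12320 = -147 + 12320 = 12173$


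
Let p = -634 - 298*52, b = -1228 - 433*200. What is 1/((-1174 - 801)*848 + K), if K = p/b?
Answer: -43914/73547159135 ≈ -5.9709e-7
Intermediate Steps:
b = -87828 (b = -1228 - 86600 = -87828)
p = -16130 (p = -634 - 15496 = -16130)
K = 8065/43914 (K = -16130/(-87828) = -16130*(-1/87828) = 8065/43914 ≈ 0.18365)
1/((-1174 - 801)*848 + K) = 1/((-1174 - 801)*848 + 8065/43914) = 1/(-1975*848 + 8065/43914) = 1/(-1674800 + 8065/43914) = 1/(-73547159135/43914) = -43914/73547159135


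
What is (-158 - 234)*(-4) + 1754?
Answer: 3322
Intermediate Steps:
(-158 - 234)*(-4) + 1754 = -392*(-4) + 1754 = 1568 + 1754 = 3322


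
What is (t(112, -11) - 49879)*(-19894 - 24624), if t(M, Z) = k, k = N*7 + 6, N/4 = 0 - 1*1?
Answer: 2221492718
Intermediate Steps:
N = -4 (N = 4*(0 - 1*1) = 4*(0 - 1) = 4*(-1) = -4)
k = -22 (k = -4*7 + 6 = -28 + 6 = -22)
t(M, Z) = -22
(t(112, -11) - 49879)*(-19894 - 24624) = (-22 - 49879)*(-19894 - 24624) = -49901*(-44518) = 2221492718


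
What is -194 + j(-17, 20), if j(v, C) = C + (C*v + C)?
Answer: -494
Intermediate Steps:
j(v, C) = 2*C + C*v (j(v, C) = C + (C + C*v) = 2*C + C*v)
-194 + j(-17, 20) = -194 + 20*(2 - 17) = -194 + 20*(-15) = -194 - 300 = -494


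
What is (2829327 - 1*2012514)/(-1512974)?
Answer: -816813/1512974 ≈ -0.53987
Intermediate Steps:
(2829327 - 1*2012514)/(-1512974) = (2829327 - 2012514)*(-1/1512974) = 816813*(-1/1512974) = -816813/1512974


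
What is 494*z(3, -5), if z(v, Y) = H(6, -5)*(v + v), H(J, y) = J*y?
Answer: -88920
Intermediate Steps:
z(v, Y) = -60*v (z(v, Y) = (6*(-5))*(v + v) = -60*v)
494*z(3, -5) = 494*(-60*3) = 494*(-180) = -88920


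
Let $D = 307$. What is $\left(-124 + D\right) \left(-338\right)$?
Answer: $-61854$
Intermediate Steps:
$\left(-124 + D\right) \left(-338\right) = \left(-124 + 307\right) \left(-338\right) = 183 \left(-338\right) = -61854$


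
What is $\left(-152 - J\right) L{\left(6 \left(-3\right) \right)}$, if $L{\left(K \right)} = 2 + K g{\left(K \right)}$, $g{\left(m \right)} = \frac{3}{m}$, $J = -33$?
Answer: $-595$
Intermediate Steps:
$L{\left(K \right)} = 5$ ($L{\left(K \right)} = 2 + K \frac{3}{K} = 2 + 3 = 5$)
$\left(-152 - J\right) L{\left(6 \left(-3\right) \right)} = \left(-152 - -33\right) 5 = \left(-152 + 33\right) 5 = \left(-119\right) 5 = -595$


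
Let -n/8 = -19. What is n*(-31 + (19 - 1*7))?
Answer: -2888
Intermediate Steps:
n = 152 (n = -8*(-19) = 152)
n*(-31 + (19 - 1*7)) = 152*(-31 + (19 - 1*7)) = 152*(-31 + (19 - 7)) = 152*(-31 + 12) = 152*(-19) = -2888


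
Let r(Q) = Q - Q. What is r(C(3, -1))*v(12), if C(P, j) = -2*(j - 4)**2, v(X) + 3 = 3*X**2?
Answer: 0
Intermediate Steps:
v(X) = -3 + 3*X**2
C(P, j) = -2*(-4 + j)**2
r(Q) = 0
r(C(3, -1))*v(12) = 0*(-3 + 3*12**2) = 0*(-3 + 3*144) = 0*(-3 + 432) = 0*429 = 0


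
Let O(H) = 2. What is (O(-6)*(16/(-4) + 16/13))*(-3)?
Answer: 216/13 ≈ 16.615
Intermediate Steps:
(O(-6)*(16/(-4) + 16/13))*(-3) = (2*(16/(-4) + 16/13))*(-3) = (2*(16*(-¼) + 16*(1/13)))*(-3) = (2*(-4 + 16/13))*(-3) = (2*(-36/13))*(-3) = -72/13*(-3) = 216/13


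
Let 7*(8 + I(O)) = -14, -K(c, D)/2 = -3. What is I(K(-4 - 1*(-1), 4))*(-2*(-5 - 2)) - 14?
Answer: -154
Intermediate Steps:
K(c, D) = 6 (K(c, D) = -2*(-3) = 6)
I(O) = -10 (I(O) = -8 + (⅐)*(-14) = -8 - 2 = -10)
I(K(-4 - 1*(-1), 4))*(-2*(-5 - 2)) - 14 = -(-20)*(-5 - 2) - 14 = -(-20)*(-7) - 14 = -10*14 - 14 = -140 - 14 = -154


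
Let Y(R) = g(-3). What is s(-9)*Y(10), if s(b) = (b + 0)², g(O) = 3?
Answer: 243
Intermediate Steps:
Y(R) = 3
s(b) = b²
s(-9)*Y(10) = (-9)²*3 = 81*3 = 243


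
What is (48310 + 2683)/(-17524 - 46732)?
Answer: -50993/64256 ≈ -0.79359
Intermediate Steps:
(48310 + 2683)/(-17524 - 46732) = 50993/(-64256) = 50993*(-1/64256) = -50993/64256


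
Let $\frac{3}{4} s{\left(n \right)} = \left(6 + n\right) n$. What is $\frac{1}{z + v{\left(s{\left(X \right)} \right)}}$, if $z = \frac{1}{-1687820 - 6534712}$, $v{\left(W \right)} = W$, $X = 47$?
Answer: $\frac{8222532}{27309769615} \approx 0.00030108$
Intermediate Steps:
$s{\left(n \right)} = \frac{4 n \left(6 + n\right)}{3}$ ($s{\left(n \right)} = \frac{4 \left(6 + n\right) n}{3} = \frac{4 n \left(6 + n\right)}{3}$)
$z = - \frac{1}{8222532}$ ($z = \frac{1}{-8222532} = - \frac{1}{8222532} \approx -1.2162 \cdot 10^{-7}$)
$\frac{1}{z + v{\left(s{\left(X \right)} \right)}} = \frac{1}{- \frac{1}{8222532} + \frac{4}{3} \cdot 47 \left(6 + 47\right)} = \frac{1}{- \frac{1}{8222532} + \frac{4}{3} \cdot 47 \cdot 53} = \frac{1}{- \frac{1}{8222532} + \frac{9964}{3}} = \frac{1}{\frac{27309769615}{8222532}} = \frac{8222532}{27309769615}$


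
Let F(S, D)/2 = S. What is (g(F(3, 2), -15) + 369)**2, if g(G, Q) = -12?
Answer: 127449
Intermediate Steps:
F(S, D) = 2*S
(g(F(3, 2), -15) + 369)**2 = (-12 + 369)**2 = 357**2 = 127449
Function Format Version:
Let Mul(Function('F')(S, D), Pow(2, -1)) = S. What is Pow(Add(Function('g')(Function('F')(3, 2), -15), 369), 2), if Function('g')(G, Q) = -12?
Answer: 127449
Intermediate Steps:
Function('F')(S, D) = Mul(2, S)
Pow(Add(Function('g')(Function('F')(3, 2), -15), 369), 2) = Pow(Add(-12, 369), 2) = Pow(357, 2) = 127449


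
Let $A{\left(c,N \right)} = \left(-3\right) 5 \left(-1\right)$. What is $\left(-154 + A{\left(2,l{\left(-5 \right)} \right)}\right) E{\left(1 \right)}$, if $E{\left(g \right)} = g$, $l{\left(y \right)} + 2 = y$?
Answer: $-139$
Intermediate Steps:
$l{\left(y \right)} = -2 + y$
$A{\left(c,N \right)} = 15$ ($A{\left(c,N \right)} = \left(-15\right) \left(-1\right) = 15$)
$\left(-154 + A{\left(2,l{\left(-5 \right)} \right)}\right) E{\left(1 \right)} = \left(-154 + 15\right) 1 = \left(-139\right) 1 = -139$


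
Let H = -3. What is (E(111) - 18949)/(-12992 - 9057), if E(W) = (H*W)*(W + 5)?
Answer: 57577/22049 ≈ 2.6113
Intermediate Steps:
E(W) = -3*W*(5 + W) (E(W) = (-3*W)*(W + 5) = (-3*W)*(5 + W) = -3*W*(5 + W))
(E(111) - 18949)/(-12992 - 9057) = (-3*111*(5 + 111) - 18949)/(-12992 - 9057) = (-3*111*116 - 18949)/(-22049) = (-38628 - 18949)*(-1/22049) = -57577*(-1/22049) = 57577/22049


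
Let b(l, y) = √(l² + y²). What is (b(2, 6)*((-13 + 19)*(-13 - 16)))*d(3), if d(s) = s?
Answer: -1044*√10 ≈ -3301.4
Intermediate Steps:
(b(2, 6)*((-13 + 19)*(-13 - 16)))*d(3) = (√(2² + 6²)*((-13 + 19)*(-13 - 16)))*3 = (√(4 + 36)*(6*(-29)))*3 = (√40*(-174))*3 = ((2*√10)*(-174))*3 = -348*√10*3 = -1044*√10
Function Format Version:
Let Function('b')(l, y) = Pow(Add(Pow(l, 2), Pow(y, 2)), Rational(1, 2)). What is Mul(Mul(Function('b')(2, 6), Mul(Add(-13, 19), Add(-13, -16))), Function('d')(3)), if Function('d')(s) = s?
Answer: Mul(-1044, Pow(10, Rational(1, 2))) ≈ -3301.4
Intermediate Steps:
Mul(Mul(Function('b')(2, 6), Mul(Add(-13, 19), Add(-13, -16))), Function('d')(3)) = Mul(Mul(Pow(Add(Pow(2, 2), Pow(6, 2)), Rational(1, 2)), Mul(Add(-13, 19), Add(-13, -16))), 3) = Mul(Mul(Pow(Add(4, 36), Rational(1, 2)), Mul(6, -29)), 3) = Mul(Mul(Pow(40, Rational(1, 2)), -174), 3) = Mul(Mul(Mul(2, Pow(10, Rational(1, 2))), -174), 3) = Mul(Mul(-348, Pow(10, Rational(1, 2))), 3) = Mul(-1044, Pow(10, Rational(1, 2)))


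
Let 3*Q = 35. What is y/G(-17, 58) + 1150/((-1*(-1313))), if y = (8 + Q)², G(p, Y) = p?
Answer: -4394603/200889 ≈ -21.876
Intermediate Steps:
Q = 35/3 (Q = (⅓)*35 = 35/3 ≈ 11.667)
y = 3481/9 (y = (8 + 35/3)² = (59/3)² = 3481/9 ≈ 386.78)
y/G(-17, 58) + 1150/((-1*(-1313))) = (3481/9)/(-17) + 1150/((-1*(-1313))) = (3481/9)*(-1/17) + 1150/1313 = -3481/153 + 1150*(1/1313) = -3481/153 + 1150/1313 = -4394603/200889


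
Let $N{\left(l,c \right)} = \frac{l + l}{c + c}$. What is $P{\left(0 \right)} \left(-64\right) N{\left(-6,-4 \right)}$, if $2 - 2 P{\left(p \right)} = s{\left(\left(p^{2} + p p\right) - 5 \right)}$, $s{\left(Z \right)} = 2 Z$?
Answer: $-576$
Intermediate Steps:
$N{\left(l,c \right)} = \frac{l}{c}$ ($N{\left(l,c \right)} = \frac{2 l}{2 c} = 2 l \frac{1}{2 c} = \frac{l}{c}$)
$P{\left(p \right)} = 6 - 2 p^{2}$ ($P{\left(p \right)} = 1 - \frac{2 \left(\left(p^{2} + p p\right) - 5\right)}{2} = 1 - \frac{2 \left(\left(p^{2} + p^{2}\right) - 5\right)}{2} = 1 - \frac{2 \left(2 p^{2} - 5\right)}{2} = 1 - \frac{2 \left(-5 + 2 p^{2}\right)}{2} = 1 - \frac{-10 + 4 p^{2}}{2} = 1 - \left(-5 + 2 p^{2}\right) = 6 - 2 p^{2}$)
$P{\left(0 \right)} \left(-64\right) N{\left(-6,-4 \right)} = \left(6 - 2 \cdot 0^{2}\right) \left(-64\right) \left(- \frac{6}{-4}\right) = \left(6 - 0\right) \left(-64\right) \left(\left(-6\right) \left(- \frac{1}{4}\right)\right) = \left(6 + 0\right) \left(-64\right) \frac{3}{2} = 6 \left(-64\right) \frac{3}{2} = \left(-384\right) \frac{3}{2} = -576$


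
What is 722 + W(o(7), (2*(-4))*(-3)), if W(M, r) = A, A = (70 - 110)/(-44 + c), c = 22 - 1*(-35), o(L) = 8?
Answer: 9346/13 ≈ 718.92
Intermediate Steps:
c = 57 (c = 22 + 35 = 57)
A = -40/13 (A = (70 - 110)/(-44 + 57) = -40/13 ≈ -3.0769)
W(M, r) = -40/13
722 + W(o(7), (2*(-4))*(-3)) = 722 - 40/13 = 9346/13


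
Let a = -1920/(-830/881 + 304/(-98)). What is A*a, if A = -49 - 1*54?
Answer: -1422850240/29097 ≈ -48900.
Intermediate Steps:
A = -103 (A = -49 - 54 = -103)
a = 13814080/29097 (a = -1920/(-830*1/881 + 304*(-1/98)) = -1920/(-830/881 - 152/49) = -1920/(-174582/43169) = -1920*(-43169/174582) = 13814080/29097 ≈ 474.76)
A*a = -103*13814080/29097 = -1422850240/29097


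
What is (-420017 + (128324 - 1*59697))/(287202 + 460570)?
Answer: -175695/373886 ≈ -0.46992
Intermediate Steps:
(-420017 + (128324 - 1*59697))/(287202 + 460570) = (-420017 + (128324 - 59697))/747772 = (-420017 + 68627)*(1/747772) = -351390*1/747772 = -175695/373886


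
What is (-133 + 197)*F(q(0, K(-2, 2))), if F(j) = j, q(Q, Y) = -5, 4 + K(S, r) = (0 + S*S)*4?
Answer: -320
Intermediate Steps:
K(S, r) = -4 + 4*S² (K(S, r) = -4 + (0 + S*S)*4 = -4 + (0 + S²)*4 = -4 + S²*4 = -4 + 4*S²)
(-133 + 197)*F(q(0, K(-2, 2))) = (-133 + 197)*(-5) = 64*(-5) = -320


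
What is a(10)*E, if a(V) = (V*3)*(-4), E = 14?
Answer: -1680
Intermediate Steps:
a(V) = -12*V (a(V) = (3*V)*(-4) = -12*V)
a(10)*E = -12*10*14 = -120*14 = -1680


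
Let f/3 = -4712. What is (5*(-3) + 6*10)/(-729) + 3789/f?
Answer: -125863/381672 ≈ -0.32977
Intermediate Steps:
f = -14136 (f = 3*(-4712) = -14136)
(5*(-3) + 6*10)/(-729) + 3789/f = (5*(-3) + 6*10)/(-729) + 3789/(-14136) = (-15 + 60)*(-1/729) + 3789*(-1/14136) = 45*(-1/729) - 1263/4712 = -5/81 - 1263/4712 = -125863/381672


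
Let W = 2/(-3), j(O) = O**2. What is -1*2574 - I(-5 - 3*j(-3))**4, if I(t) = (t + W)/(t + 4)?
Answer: -3338305/1296 ≈ -2575.9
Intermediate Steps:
W = -2/3 (W = 2*(-1/3) = -2/3 ≈ -0.66667)
I(t) = (-2/3 + t)/(4 + t) (I(t) = (t - 2/3)/(t + 4) = (-2/3 + t)/(4 + t))
-1*2574 - I(-5 - 3*j(-3))**4 = -1*2574 - ((-2/3 + (-5 - 3*(-3)**2))/(4 + (-5 - 3*(-3)**2)))**4 = -2574 - ((-2/3 + (-5 - 3*9))/(4 + (-5 - 3*9)))**4 = -2574 - ((-2/3 + (-5 - 27))/(4 + (-5 - 27)))**4 = -2574 - ((-2/3 - 32)/(4 - 32))**4 = -2574 - (-98/3/(-28))**4 = -2574 - (-1/28*(-98/3))**4 = -2574 - (7/6)**4 = -2574 - 1*2401/1296 = -2574 - 2401/1296 = -3338305/1296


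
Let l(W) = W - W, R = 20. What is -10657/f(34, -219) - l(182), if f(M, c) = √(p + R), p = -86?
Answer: 10657*I*√66/66 ≈ 1311.8*I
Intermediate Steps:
f(M, c) = I*√66 (f(M, c) = √(-86 + 20) = √(-66) = I*√66)
l(W) = 0
-10657/f(34, -219) - l(182) = -10657*(-I*√66/66) - 1*0 = -(-10657)*I*√66/66 + 0 = 10657*I*√66/66 + 0 = 10657*I*√66/66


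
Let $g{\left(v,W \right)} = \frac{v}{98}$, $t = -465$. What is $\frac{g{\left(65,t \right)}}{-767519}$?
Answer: $- \frac{65}{75216862} \approx -8.6417 \cdot 10^{-7}$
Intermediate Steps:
$g{\left(v,W \right)} = \frac{v}{98}$ ($g{\left(v,W \right)} = v \frac{1}{98} = \frac{v}{98}$)
$\frac{g{\left(65,t \right)}}{-767519} = \frac{\frac{1}{98} \cdot 65}{-767519} = \frac{65}{98} \left(- \frac{1}{767519}\right) = - \frac{65}{75216862}$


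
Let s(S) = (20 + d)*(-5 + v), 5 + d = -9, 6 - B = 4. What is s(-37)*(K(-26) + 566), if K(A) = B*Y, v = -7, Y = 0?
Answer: -40752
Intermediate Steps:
B = 2 (B = 6 - 1*4 = 6 - 4 = 2)
d = -14 (d = -5 - 9 = -14)
s(S) = -72 (s(S) = (20 - 14)*(-5 - 7) = 6*(-12) = -72)
K(A) = 0 (K(A) = 2*0 = 0)
s(-37)*(K(-26) + 566) = -72*(0 + 566) = -72*566 = -40752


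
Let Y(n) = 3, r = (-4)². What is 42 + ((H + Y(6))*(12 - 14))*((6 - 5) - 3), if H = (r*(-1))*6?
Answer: -330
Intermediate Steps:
r = 16
H = -96 (H = (16*(-1))*6 = -16*6 = -96)
42 + ((H + Y(6))*(12 - 14))*((6 - 5) - 3) = 42 + ((-96 + 3)*(12 - 14))*((6 - 5) - 3) = 42 + (-93*(-2))*(1 - 3) = 42 + 186*(-2) = 42 - 372 = -330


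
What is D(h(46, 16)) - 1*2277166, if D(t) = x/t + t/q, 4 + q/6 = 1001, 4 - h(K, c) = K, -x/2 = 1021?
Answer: -47676006752/20937 ≈ -2.2771e+6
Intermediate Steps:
x = -2042 (x = -2*1021 = -2042)
h(K, c) = 4 - K
q = 5982 (q = -24 + 6*1001 = -24 + 6006 = 5982)
D(t) = -2042/t + t/5982
D(h(46, 16)) - 1*2277166 = (-2042/(4 - 1*46) + (4 - 1*46)/5982) - 1*2277166 = (-2042/(4 - 46) + (4 - 46)/5982) - 2277166 = (-2042/(-42) + (1/5982)*(-42)) - 2277166 = (-2042*(-1/42) - 7/997) - 2277166 = (1021/21 - 7/997) - 2277166 = 1017790/20937 - 2277166 = -47676006752/20937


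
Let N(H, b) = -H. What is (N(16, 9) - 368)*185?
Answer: -71040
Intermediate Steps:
(N(16, 9) - 368)*185 = (-1*16 - 368)*185 = (-16 - 368)*185 = -384*185 = -71040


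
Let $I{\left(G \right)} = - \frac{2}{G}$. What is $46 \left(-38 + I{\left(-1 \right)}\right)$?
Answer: $-1656$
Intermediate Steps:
$46 \left(-38 + I{\left(-1 \right)}\right) = 46 \left(-38 - \frac{2}{-1}\right) = 46 \left(-38 - -2\right) = 46 \left(-38 + 2\right) = 46 \left(-36\right) = -1656$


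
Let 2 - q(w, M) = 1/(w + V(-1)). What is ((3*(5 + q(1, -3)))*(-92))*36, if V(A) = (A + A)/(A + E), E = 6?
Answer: -52992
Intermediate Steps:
V(A) = 2*A/(6 + A) (V(A) = (A + A)/(A + 6) = (2*A)/(6 + A) = 2*A/(6 + A))
q(w, M) = 2 - 1/(-2/5 + w) (q(w, M) = 2 - 1/(w + 2*(-1)/(6 - 1)) = 2 - 1/(w + 2*(-1)/5) = 2 - 1/(w + 2*(-1)*(1/5)) = 2 - 1/(w - 2/5) = 2 - 1/(-2/5 + w))
((3*(5 + q(1, -3)))*(-92))*36 = ((3*(5 + (-9 + 10*1)/(-2 + 5*1)))*(-92))*36 = ((3*(5 + (-9 + 10)/(-2 + 5)))*(-92))*36 = ((3*(5 + 1/3))*(-92))*36 = ((3*(16/3))*(-92))*36 = (16*(-92))*36 = -1472*36 = -52992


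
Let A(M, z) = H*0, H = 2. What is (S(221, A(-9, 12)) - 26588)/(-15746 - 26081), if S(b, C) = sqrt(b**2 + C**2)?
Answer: 26367/41827 ≈ 0.63038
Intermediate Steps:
A(M, z) = 0 (A(M, z) = 2*0 = 0)
S(b, C) = sqrt(C**2 + b**2)
(S(221, A(-9, 12)) - 26588)/(-15746 - 26081) = (sqrt(0**2 + 221**2) - 26588)/(-15746 - 26081) = (sqrt(0 + 48841) - 26588)/(-41827) = (sqrt(48841) - 26588)*(-1/41827) = (221 - 26588)*(-1/41827) = -26367*(-1/41827) = 26367/41827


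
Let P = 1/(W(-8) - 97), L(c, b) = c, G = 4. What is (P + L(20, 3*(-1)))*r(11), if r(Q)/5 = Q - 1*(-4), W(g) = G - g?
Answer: 25485/17 ≈ 1499.1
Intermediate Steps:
W(g) = 4 - g
r(Q) = 20 + 5*Q (r(Q) = 5*(Q - 1*(-4)) = 5*(Q + 4) = 5*(4 + Q) = 20 + 5*Q)
P = -1/85 (P = 1/((4 - 1*(-8)) - 97) = 1/((4 + 8) - 97) = 1/(12 - 97) = 1/(-85) = -1/85 ≈ -0.011765)
(P + L(20, 3*(-1)))*r(11) = (-1/85 + 20)*(20 + 5*11) = 1699*(20 + 55)/85 = (1699/85)*75 = 25485/17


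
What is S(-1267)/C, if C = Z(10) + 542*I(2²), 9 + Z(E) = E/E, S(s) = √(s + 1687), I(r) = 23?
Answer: √105/6229 ≈ 0.0016450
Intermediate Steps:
S(s) = √(1687 + s)
Z(E) = -8 (Z(E) = -9 + E/E = -9 + 1 = -8)
C = 12458 (C = -8 + 542*23 = -8 + 12466 = 12458)
S(-1267)/C = √(1687 - 1267)/12458 = √420*(1/12458) = (2*√105)*(1/12458) = √105/6229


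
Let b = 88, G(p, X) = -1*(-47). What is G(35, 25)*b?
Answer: 4136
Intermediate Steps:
G(p, X) = 47
G(35, 25)*b = 47*88 = 4136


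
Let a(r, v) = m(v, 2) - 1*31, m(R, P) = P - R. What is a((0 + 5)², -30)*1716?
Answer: 1716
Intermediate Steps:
a(r, v) = -29 - v (a(r, v) = (2 - v) - 1*31 = (2 - v) - 31 = -29 - v)
a((0 + 5)², -30)*1716 = (-29 - 1*(-30))*1716 = (-29 + 30)*1716 = 1*1716 = 1716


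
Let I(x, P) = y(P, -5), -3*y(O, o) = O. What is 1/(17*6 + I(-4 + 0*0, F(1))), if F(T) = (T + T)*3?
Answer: 1/100 ≈ 0.010000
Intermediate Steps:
y(O, o) = -O/3
F(T) = 6*T (F(T) = (2*T)*3 = 6*T)
I(x, P) = -P/3
1/(17*6 + I(-4 + 0*0, F(1))) = 1/(17*6 - 2) = 1/(102 - ⅓*6) = 1/(102 - 2) = 1/100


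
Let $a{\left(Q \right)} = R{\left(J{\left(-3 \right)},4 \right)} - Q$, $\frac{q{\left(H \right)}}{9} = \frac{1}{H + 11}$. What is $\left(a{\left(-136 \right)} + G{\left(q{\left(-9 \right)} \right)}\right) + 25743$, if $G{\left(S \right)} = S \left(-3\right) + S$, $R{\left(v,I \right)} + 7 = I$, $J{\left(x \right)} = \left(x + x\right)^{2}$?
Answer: $25867$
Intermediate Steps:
$J{\left(x \right)} = 4 x^{2}$ ($J{\left(x \right)} = \left(2 x\right)^{2} = 4 x^{2}$)
$q{\left(H \right)} = \frac{9}{11 + H}$ ($q{\left(H \right)} = \frac{9}{H + 11} = \frac{9}{11 + H}$)
$R{\left(v,I \right)} = -7 + I$
$G{\left(S \right)} = - 2 S$ ($G{\left(S \right)} = - 3 S + S = - 2 S$)
$a{\left(Q \right)} = -3 - Q$ ($a{\left(Q \right)} = \left(-7 + 4\right) - Q = -3 - Q$)
$\left(a{\left(-136 \right)} + G{\left(q{\left(-9 \right)} \right)}\right) + 25743 = \left(\left(-3 - -136\right) - 2 \frac{9}{11 - 9}\right) + 25743 = \left(\left(-3 + 136\right) - 2 \cdot \frac{9}{2}\right) + 25743 = \left(133 - 2 \cdot 9 \cdot \frac{1}{2}\right) + 25743 = \left(133 - 9\right) + 25743 = 124 + 25743 = 25867$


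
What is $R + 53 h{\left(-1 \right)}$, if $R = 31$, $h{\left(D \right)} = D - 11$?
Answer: $-605$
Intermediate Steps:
$h{\left(D \right)} = -11 + D$
$R + 53 h{\left(-1 \right)} = 31 + 53 \left(-11 - 1\right) = 31 + 53 \left(-12\right) = 31 - 636 = -605$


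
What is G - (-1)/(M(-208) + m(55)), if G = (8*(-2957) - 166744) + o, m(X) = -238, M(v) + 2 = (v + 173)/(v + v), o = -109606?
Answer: -29942099246/99805 ≈ -3.0001e+5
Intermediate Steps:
M(v) = -2 + (173 + v)/(2*v) (M(v) = -2 + (v + 173)/(v + v) = -2 + (173 + v)/((2*v)) = -2 + (173 + v)*(1/(2*v)) = -2 + (173 + v)/(2*v))
G = -300006 (G = (8*(-2957) - 166744) - 109606 = (-23656 - 166744) - 109606 = -190400 - 109606 = -300006)
G - (-1)/(M(-208) + m(55)) = -300006 - (-1)/((½)*(173 - 3*(-208))/(-208) - 238) = -300006 - (-1)/((½)*(-1/208)*(173 + 624) - 238) = -300006 - (-1)/((½)*(-1/208)*797 - 238) = -300006 - (-1)/(-797/416 - 238) = -300006 - (-1)/(-99805/416) = -300006 - (-1)*(-416)/99805 = -300006 - 1*416/99805 = -300006 - 416/99805 = -29942099246/99805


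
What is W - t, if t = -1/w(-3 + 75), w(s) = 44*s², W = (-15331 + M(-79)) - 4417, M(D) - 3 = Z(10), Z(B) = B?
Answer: -4501474559/228096 ≈ -19735.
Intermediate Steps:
M(D) = 13 (M(D) = 3 + 10 = 13)
W = -19735 (W = (-15331 + 13) - 4417 = -15318 - 4417 = -19735)
t = -1/228096 (t = -1/(44*(-3 + 75)²) = -1/(44*72²) = -1/(44*5184) = -1/228096 ≈ -4.3841e-6)
W - t = -19735 - 1*(-1/228096) = -19735 + 1/228096 = -4501474559/228096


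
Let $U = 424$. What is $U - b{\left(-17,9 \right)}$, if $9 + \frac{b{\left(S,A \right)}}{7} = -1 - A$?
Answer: $557$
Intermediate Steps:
$b{\left(S,A \right)} = -70 - 7 A$ ($b{\left(S,A \right)} = -63 + 7 \left(-1 - A\right) = -63 - \left(7 + 7 A\right) = -70 - 7 A$)
$U - b{\left(-17,9 \right)} = 424 - \left(-70 - 63\right) = 424 - -133 = 424 + 133 = 557$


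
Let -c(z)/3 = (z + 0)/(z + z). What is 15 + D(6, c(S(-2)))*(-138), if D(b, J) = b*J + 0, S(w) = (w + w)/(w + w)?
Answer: 1257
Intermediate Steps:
S(w) = 1 (S(w) = (2*w)/((2*w)) = (2*w)*(1/(2*w)) = 1)
c(z) = -3/2 (c(z) = -3*(z + 0)/(z + z) = -3*z/(2*z) = -3*z*1/(2*z) = -3*½ = -3/2)
D(b, J) = J*b (D(b, J) = J*b + 0 = J*b)
15 + D(6, c(S(-2)))*(-138) = 15 - 3/2*6*(-138) = 15 - 9*(-138) = 15 + 1242 = 1257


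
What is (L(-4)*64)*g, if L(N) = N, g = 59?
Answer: -15104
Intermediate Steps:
(L(-4)*64)*g = -4*64*59 = -256*59 = -15104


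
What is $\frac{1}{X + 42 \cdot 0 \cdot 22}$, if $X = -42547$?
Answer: $- \frac{1}{42547} \approx -2.3503 \cdot 10^{-5}$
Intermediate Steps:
$\frac{1}{X + 42 \cdot 0 \cdot 22} = \frac{1}{-42547 + 42 \cdot 0 \cdot 22} = \frac{1}{-42547 + 0 \cdot 22} = \frac{1}{-42547 + 0} = \frac{1}{-42547} = - \frac{1}{42547}$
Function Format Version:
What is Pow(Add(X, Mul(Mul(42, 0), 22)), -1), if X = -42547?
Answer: Rational(-1, 42547) ≈ -2.3503e-5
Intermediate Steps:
Pow(Add(X, Mul(Mul(42, 0), 22)), -1) = Pow(Add(-42547, Mul(Mul(42, 0), 22)), -1) = Pow(Add(-42547, Mul(0, 22)), -1) = Pow(Add(-42547, 0), -1) = Pow(-42547, -1) = Rational(-1, 42547)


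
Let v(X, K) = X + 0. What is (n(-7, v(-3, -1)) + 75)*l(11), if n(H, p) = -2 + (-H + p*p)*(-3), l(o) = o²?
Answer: 3025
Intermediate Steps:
v(X, K) = X
n(H, p) = -2 - 3*p² + 3*H (n(H, p) = -2 + (-H + p²)*(-3) = -2 + (p² - H)*(-3) = -2 + (-3*p² + 3*H) = -2 - 3*p² + 3*H)
(n(-7, v(-3, -1)) + 75)*l(11) = ((-2 - 3*(-3)² + 3*(-7)) + 75)*11² = ((-2 - 3*9 - 21) + 75)*121 = ((-2 - 27 - 21) + 75)*121 = (-50 + 75)*121 = 25*121 = 3025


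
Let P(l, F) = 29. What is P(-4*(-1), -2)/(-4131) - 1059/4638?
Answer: -1503077/6386526 ≈ -0.23535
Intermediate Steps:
P(-4*(-1), -2)/(-4131) - 1059/4638 = 29/(-4131) - 1059/4638 = 29*(-1/4131) - 1059*1/4638 = -29/4131 - 353/1546 = -1503077/6386526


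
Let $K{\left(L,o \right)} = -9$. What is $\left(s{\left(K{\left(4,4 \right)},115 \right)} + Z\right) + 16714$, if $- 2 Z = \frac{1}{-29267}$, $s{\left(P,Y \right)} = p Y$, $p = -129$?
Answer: $\frac{109985387}{58534} \approx 1879.0$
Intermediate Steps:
$s{\left(P,Y \right)} = - 129 Y$
$Z = \frac{1}{58534}$ ($Z = - \frac{1}{2 \left(-29267\right)} = \left(- \frac{1}{2}\right) \left(- \frac{1}{29267}\right) = \frac{1}{58534} \approx 1.7084 \cdot 10^{-5}$)
$\left(s{\left(K{\left(4,4 \right)},115 \right)} + Z\right) + 16714 = \left(\left(-129\right) 115 + \frac{1}{58534}\right) + 16714 = \left(-14835 + \frac{1}{58534}\right) + 16714 = - \frac{868351889}{58534} + 16714 = \frac{109985387}{58534}$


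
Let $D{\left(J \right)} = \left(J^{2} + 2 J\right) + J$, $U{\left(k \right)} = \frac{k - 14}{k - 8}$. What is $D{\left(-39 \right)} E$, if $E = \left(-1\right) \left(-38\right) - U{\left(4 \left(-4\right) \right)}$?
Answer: $51597$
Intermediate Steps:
$U{\left(k \right)} = \frac{-14 + k}{-8 + k}$
$D{\left(J \right)} = J^{2} + 3 J$
$E = \frac{147}{4}$ ($E = \left(-1\right) \left(-38\right) - \frac{-14 + 4 \left(-4\right)}{-8 + 4 \left(-4\right)} = 38 - \frac{-14 - 16}{-8 - 16} = 38 - \frac{1}{-24} \left(-30\right) = 38 - \left(- \frac{1}{24}\right) \left(-30\right) = 38 - \frac{5}{4} = \frac{147}{4} \approx 36.75$)
$D{\left(-39 \right)} E = - 39 \left(3 - 39\right) \frac{147}{4} = \left(-39\right) \left(-36\right) \frac{147}{4} = 1404 \cdot \frac{147}{4} = 51597$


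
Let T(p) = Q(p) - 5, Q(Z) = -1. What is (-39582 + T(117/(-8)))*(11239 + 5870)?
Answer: -677311092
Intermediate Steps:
T(p) = -6 (T(p) = -1 - 5 = -6)
(-39582 + T(117/(-8)))*(11239 + 5870) = (-39582 - 6)*(11239 + 5870) = -39588*17109 = -677311092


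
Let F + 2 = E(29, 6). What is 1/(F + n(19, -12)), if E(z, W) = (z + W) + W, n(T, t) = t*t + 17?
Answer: 1/200 ≈ 0.0050000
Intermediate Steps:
n(T, t) = 17 + t**2 (n(T, t) = t**2 + 17 = 17 + t**2)
E(z, W) = z + 2*W (E(z, W) = (W + z) + W = z + 2*W)
F = 39 (F = -2 + (29 + 2*6) = -2 + (29 + 12) = -2 + 41 = 39)
1/(F + n(19, -12)) = 1/(39 + (17 + (-12)**2)) = 1/(39 + (17 + 144)) = 1/(39 + 161) = 1/200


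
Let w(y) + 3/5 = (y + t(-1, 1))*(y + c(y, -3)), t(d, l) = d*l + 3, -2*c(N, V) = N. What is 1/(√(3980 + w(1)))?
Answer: √3290/3619 ≈ 0.015849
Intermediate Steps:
c(N, V) = -N/2
t(d, l) = 3 + d*l
w(y) = -⅗ + y*(2 + y)/2 (w(y) = -⅗ + (y + (3 - 1*1))*(y - y/2) = -⅗ + (y + (3 - 1))*(y/2) = -⅗ + (y + 2)*(y/2) = -⅗ + (2 + y)*(y/2) = -⅗ + y*(2 + y)/2)
1/(√(3980 + w(1))) = 1/(√(3980 + (-⅗ + 1 + (½)*1²))) = 1/(√(3980 + (-⅗ + 1 + (½)*1))) = 1/(√(3980 + (-⅗ + 1 + ½))) = 1/(√(3980 + 9/10)) = 1/(√(39809/10)) = 1/(11*√3290/10) = √3290/3619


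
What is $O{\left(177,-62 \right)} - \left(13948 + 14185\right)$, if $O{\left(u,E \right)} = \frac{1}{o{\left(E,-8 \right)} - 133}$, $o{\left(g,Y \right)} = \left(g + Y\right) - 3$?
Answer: $- \frac{5795399}{206} \approx -28133.0$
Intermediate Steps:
$o{\left(g,Y \right)} = -3 + Y + g$ ($o{\left(g,Y \right)} = \left(Y + g\right) - 3 = -3 + Y + g$)
$O{\left(u,E \right)} = \frac{1}{-144 + E}$ ($O{\left(u,E \right)} = \frac{1}{\left(-3 - 8 + E\right) - 133} = \frac{1}{\left(-11 + E\right) - 133} = \frac{1}{-144 + E}$)
$O{\left(177,-62 \right)} - \left(13948 + 14185\right) = \frac{1}{-144 - 62} - \left(13948 + 14185\right) = \frac{1}{-206} - 28133 = - \frac{1}{206} - 28133 = - \frac{5795399}{206}$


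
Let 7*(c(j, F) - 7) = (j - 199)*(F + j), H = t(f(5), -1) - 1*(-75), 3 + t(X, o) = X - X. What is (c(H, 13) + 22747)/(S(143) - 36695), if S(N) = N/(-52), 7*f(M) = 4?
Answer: -593932/1027537 ≈ -0.57802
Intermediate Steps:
f(M) = 4/7 (f(M) = (⅐)*4 = 4/7)
t(X, o) = -3 (t(X, o) = -3 + (X - X) = -3 + 0 = -3)
S(N) = -N/52 (S(N) = N*(-1/52) = -N/52)
H = 72 (H = -3 - 1*(-75) = -3 + 75 = 72)
c(j, F) = 7 + (-199 + j)*(F + j)/7 (c(j, F) = 7 + ((j - 199)*(F + j))/7 = 7 + ((-199 + j)*(F + j))/7 = 7 + (-199 + j)*(F + j)/7)
(c(H, 13) + 22747)/(S(143) - 36695) = ((7 - 199/7*13 - 199/7*72 + (⅐)*72² + (⅐)*13*72) + 22747)/(-1/52*143 - 36695) = ((7 - 2587/7 - 14328/7 + (⅐)*5184 + 936/7) + 22747)/(-11/4 - 36695) = ((7 - 2587/7 - 14328/7 + 5184/7 + 936/7) + 22747)/(-146791/4) = (-10746/7 + 22747)*(-4/146791) = (148483/7)*(-4/146791) = -593932/1027537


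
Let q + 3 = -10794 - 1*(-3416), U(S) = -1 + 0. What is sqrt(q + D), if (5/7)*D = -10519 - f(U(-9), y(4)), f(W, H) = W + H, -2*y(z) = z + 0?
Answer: I*sqrt(552585)/5 ≈ 148.67*I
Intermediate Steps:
y(z) = -z/2 (y(z) = -(z + 0)/2 = -z/2)
U(S) = -1
q = -7381 (q = -3 + (-10794 - 1*(-3416)) = -3 + (-10794 + 3416) = -3 - 7378 = -7381)
f(W, H) = H + W
D = -73612/5 (D = 7*(-10519 - (-1/2*4 - 1))/5 = 7*(-10519 - (-2 - 1))/5 = 7*(-10519 - 1*(-3))/5 = 7*(-10519 + 3)/5 = (7/5)*(-10516) = -73612/5 ≈ -14722.)
sqrt(q + D) = sqrt(-7381 - 73612/5) = sqrt(-110517/5) = I*sqrt(552585)/5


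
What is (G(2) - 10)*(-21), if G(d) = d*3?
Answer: 84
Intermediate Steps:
G(d) = 3*d
(G(2) - 10)*(-21) = (3*2 - 10)*(-21) = (6 - 10)*(-21) = -4*(-21) = 84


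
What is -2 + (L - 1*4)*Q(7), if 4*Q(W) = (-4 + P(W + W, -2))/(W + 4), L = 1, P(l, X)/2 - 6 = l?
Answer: -49/11 ≈ -4.4545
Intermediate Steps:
P(l, X) = 12 + 2*l
Q(W) = (8 + 4*W)/(4*(4 + W)) (Q(W) = ((-4 + (12 + 2*(W + W)))/(W + 4))/4 = ((-4 + (12 + 2*(2*W)))/(4 + W))/4 = ((-4 + (12 + 4*W))/(4 + W))/4 = ((8 + 4*W)/(4 + W))/4 = (8 + 4*W)/(4*(4 + W)))
-2 + (L - 1*4)*Q(7) = -2 + (1 - 1*4)*((2 + 7)/(4 + 7)) = -2 + (1 - 4)*(9/11) = -2 - 3*9/11 = -2 - 27/11 = -49/11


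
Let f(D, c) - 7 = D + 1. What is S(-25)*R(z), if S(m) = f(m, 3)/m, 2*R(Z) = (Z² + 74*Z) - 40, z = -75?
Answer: 119/10 ≈ 11.900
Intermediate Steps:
f(D, c) = 8 + D (f(D, c) = 7 + (D + 1) = 7 + (1 + D) = 8 + D)
R(Z) = -20 + Z²/2 + 37*Z (R(Z) = ((Z² + 74*Z) - 40)/2 = (-40 + Z² + 74*Z)/2 = -20 + Z²/2 + 37*Z)
S(m) = (8 + m)/m
S(-25)*R(z) = ((8 - 25)/(-25))*(-20 + (½)*(-75)² + 37*(-75)) = (-1/25*(-17))*(-20 + (½)*5625 - 2775) = 17*(-20 + 5625/2 - 2775)/25 = (17/25)*(35/2) = 119/10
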